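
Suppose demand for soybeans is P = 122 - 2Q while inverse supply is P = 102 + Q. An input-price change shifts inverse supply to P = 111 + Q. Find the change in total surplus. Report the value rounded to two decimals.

-46.50

Initial equilibrium: Q_0 = 6.6667, P_0 = 108.6667; CS_0 = (1/2)(6.6667)(13.3333) = 44.4444, PS_0 = (1/2)(6.6667)(6.6667) = 22.2222.
New equilibrium: 122 - 2Q = 111 + Q gives Q_1 = 3.6667, P_1 = 114.6667; CS_1 = 13.4444, PS_1 = 6.7222.
Change in total surplus = (13.4444 + 6.7222) - (44.4444 + 22.2222) = -46.5.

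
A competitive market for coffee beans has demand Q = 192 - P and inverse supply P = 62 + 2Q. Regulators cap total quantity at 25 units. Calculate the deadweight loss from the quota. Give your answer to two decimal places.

Rewriting demand in inverse form: P = 192 - Q.
Unrestricted equilibrium: Q* = (192 - 62)/(1 + 2) = 43.3333.
At Q = 25 the demand price is 192 - (25) = 167 and the supply price is 62 + 2(25) = 112.
DWL = (1/2)(gap between curves at 25) x (Q* - 25) = (1/2)(55)(18.3333) = 504.1667.

504.17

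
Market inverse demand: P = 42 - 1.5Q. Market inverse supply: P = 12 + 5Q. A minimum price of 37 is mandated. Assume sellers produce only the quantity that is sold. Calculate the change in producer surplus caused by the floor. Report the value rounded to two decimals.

Without the control, 42 - 1.5Q = 12 + 5Q so Q* = 4.6154 and P* = 35.0769.
At P = 37, buyers demand (42 - 37)/1.5 = 3.3333 while sellers would supply more, so the quantity traded is 3.3333 at price 37.
PS goes from (1/2)(4.6154)(23.0769) = 53.2544 to 55.5556 (computed as (37 - 12)(3.3333) - (1/2)(5)(3.3333)^2), a change of 2.3011.

2.30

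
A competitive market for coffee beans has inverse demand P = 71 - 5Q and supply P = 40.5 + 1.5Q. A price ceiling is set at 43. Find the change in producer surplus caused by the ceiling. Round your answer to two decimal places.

-14.43

Without the control, 71 - 5Q = 40.5 + 1.5Q so Q* = 4.6923 and P* = 47.5385.
At the ceiling price 43, quantity supplied is (43 - 40.5)/1.5 = 1.6667; supply is the short side, so Q = 1.6667 trades at P = 43.
PS goes from (1/2)(4.6923)(7.0385) = 16.5133 to 2.0833 (computed as (43 - 40.5)(1.6667) - (1/2)(1.5)(1.6667)^2), a change of -14.43.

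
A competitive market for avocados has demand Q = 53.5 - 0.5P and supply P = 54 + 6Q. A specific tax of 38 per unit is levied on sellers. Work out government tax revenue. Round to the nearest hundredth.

71.25

Rewriting demand in inverse form: P = 107 - 2Q.
Pre-tax equilibrium: 107 - 2Q = 54 + 6Q gives Q* = 6.625, P* = 93.75.
A tax on sellers shifts supply up by 38: 107 - 2Q = 54 + 6Q + 38, so Q_t = 1.875. Buyers pay P_b = 103.25; sellers receive P_s = P_b - 38 = 65.25.
Tax revenue = t x Q_t = 38 x 1.875 = 71.25.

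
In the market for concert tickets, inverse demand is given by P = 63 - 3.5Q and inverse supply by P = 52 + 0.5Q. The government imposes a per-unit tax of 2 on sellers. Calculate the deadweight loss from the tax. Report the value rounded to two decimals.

0.50

Pre-tax equilibrium: 63 - 3.5Q = 52 + 0.5Q gives Q* = 2.75, P* = 53.375.
With the tax, sellers need 2 more per unit: 63 - 3.5Q = 52 + 0.5Q + 2, so Q_t = 2.25. Buyers pay P_b = 55.125; sellers receive P_s = P_b - 2 = 53.125.
Deadweight loss is the triangle between the curves from Q_t to Q*: (1/2)(2.75 - 2.25)(2) = 0.5.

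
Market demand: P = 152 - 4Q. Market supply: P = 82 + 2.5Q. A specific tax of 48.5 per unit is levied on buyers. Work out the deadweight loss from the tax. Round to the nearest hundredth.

180.94

Pre-tax equilibrium: 152 - 4Q = 82 + 2.5Q gives Q* = 10.7692, P* = 108.9231.
A tax on buyers shifts demand down by 48.5: (152 - 48.5) - 4Q = 82 + 2.5Q, so Q_t = 3.3077. Buyers pay P_b = 138.7692; sellers receive P_s = P_b - 48.5 = 90.2692.
The welfare triangle lost has base Q* - Q_t = 7.4615 and height t = 48.5, so DWL = (1/2)(7.4615)(48.5) = 180.9423.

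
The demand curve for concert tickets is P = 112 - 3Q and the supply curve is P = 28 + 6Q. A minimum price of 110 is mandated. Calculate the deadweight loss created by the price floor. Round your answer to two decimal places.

Without the control, 112 - 3Q = 28 + 6Q so Q* = 9.3333 and P* = 84.
At P = 110, buyers demand (112 - 110)/3 = 0.6667 while sellers would supply more, so the quantity traded is 0.6667 at price 110.
The lost-trades triangle has base Q* - 0.6667 = 8.6667 and height equal to the gap between the curves at Q = 0.6667, which is 110 - 32 = 78. DWL = (1/2)(8.6667)(78) = 338.

338.00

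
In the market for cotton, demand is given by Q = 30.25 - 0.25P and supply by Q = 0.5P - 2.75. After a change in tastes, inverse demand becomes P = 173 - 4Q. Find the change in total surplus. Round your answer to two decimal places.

1226.33

Rewriting demand in inverse form: P = 121 - 4Q.
Rewriting supply in inverse form: P = 5.5 + 2Q.
Initial equilibrium: Q_0 = 19.25, P_0 = 44; CS_0 = (1/2)(19.25)(77) = 741.125, PS_0 = (1/2)(19.25)(38.5) = 370.5625.
New equilibrium: 173 - 4Q = 5.5 + 2Q gives Q_1 = 27.9167, P_1 = 61.3333; CS_1 = 1558.6806, PS_1 = 779.3403.
Change in total surplus = (1558.6806 + 779.3403) - (741.125 + 370.5625) = 1226.3333.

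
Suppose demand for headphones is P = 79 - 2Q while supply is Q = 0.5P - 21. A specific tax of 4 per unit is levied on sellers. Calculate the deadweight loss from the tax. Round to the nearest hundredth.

Rewriting supply in inverse form: P = 42 + 2Q.
Without the tax, 79 - 2Q = 42 + 2Q so Q* = 9.25 and P* = 60.5.
A tax on sellers shifts supply up by 4: 79 - 2Q = 42 + 2Q + 4, so Q_t = 8.25. Buyers pay P_b = 62.5; sellers receive P_s = P_b - 4 = 58.5.
The welfare triangle lost has base Q* - Q_t = 1 and height t = 4, so DWL = (1/2)(1)(4) = 2.

2.00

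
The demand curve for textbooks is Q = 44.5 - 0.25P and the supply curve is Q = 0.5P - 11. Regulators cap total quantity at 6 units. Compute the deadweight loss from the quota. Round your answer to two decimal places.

1200.00

Rewriting demand in inverse form: P = 178 - 4Q.
Rewriting supply in inverse form: P = 22 + 2Q.
Unrestricted equilibrium: Q* = (178 - 22)/(4 + 2) = 26.
At Q = 6 the demand price is 178 - 4(6) = 154 and the supply price is 22 + 2(6) = 34.
DWL = (1/2)(gap between curves at 6) x (Q* - 6) = (1/2)(120)(20) = 1200.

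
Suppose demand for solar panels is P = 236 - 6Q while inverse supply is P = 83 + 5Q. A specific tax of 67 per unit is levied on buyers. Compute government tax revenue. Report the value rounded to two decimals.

Without the tax, 236 - 6Q = 83 + 5Q so Q* = 13.9091 and P* = 152.5455.
With the tax, buyers' net willingness to pay falls by 67: (236 - 67) - 6Q = 83 + 5Q, so Q_t = 7.8182. Buyers pay P_b = 189.0909; sellers receive P_s = P_b - 67 = 122.0909.
Tax revenue = t x Q_t = 67 x 7.8182 = 523.8182.

523.82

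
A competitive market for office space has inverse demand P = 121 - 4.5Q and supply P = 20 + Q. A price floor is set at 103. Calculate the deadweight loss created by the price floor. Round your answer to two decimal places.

Without the control, 121 - 4.5Q = 20 + Q so Q* = 18.3636 and P* = 38.3636.
At P = 103, buyers demand (121 - 103)/4.5 = 4 while sellers would supply more, so the quantity traded is 4 at price 103.
The lost-trades triangle has base Q* - 4 = 14.3636 and height equal to the gap between the curves at Q = 4, which is 103 - 24 = 79. DWL = (1/2)(14.3636)(79) = 567.3636.

567.36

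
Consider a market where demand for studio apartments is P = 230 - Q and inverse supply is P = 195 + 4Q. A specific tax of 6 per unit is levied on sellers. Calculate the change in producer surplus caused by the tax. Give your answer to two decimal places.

Pre-tax equilibrium: 230 - Q = 195 + 4Q gives Q* = 7, P* = 223.
With the tax, sellers need 6 more per unit: 230 - Q = 195 + 4Q + 6, so Q_t = 5.8. Buyers pay P_b = 224.2; sellers receive P_s = P_b - 6 = 218.2.
Producers lose the trapezoid between P_s and P* out to Q_t plus the triangle from Q_t to Q*: change in PS = 67.28 - 98 = -30.72.

-30.72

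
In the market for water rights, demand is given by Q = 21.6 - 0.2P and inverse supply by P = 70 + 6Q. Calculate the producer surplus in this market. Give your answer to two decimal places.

Rewriting demand in inverse form: P = 108 - 5Q.
Set 108 - 5Q = 70 + 6Q, which gives 38 = 11Q, so Q* = 3.4545 and P* = 108 - 5(3.4545) = 90.7273.
The supply curve's price intercept is 70, so PS = (1/2)(Q*)(P* - 70) = (1/2)(3.4545)(20.7273) = 35.8017.

35.80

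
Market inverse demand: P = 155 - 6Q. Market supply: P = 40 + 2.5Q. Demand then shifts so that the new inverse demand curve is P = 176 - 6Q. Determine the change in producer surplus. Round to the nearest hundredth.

Initial equilibrium: Q_0 = 13.5294, P_0 = 73.8235; CS_0 = (1/2)(13.5294)(81.1765) = 549.1349, PS_0 = (1/2)(13.5294)(33.8235) = 228.8062.
New equilibrium: 176 - 6Q = 40 + 2.5Q gives Q_1 = 16, P_1 = 80; CS_1 = 768, PS_1 = 320.
Change in producer surplus = 320 - 228.8062 = 91.1938.

91.19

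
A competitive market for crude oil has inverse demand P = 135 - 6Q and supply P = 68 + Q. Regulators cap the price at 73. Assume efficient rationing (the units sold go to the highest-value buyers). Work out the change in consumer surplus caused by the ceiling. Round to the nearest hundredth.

Free-market equilibrium: 135 - 6Q = 68 + Q gives Q* = 9.5714, P* = 77.5714.
At P = 73, sellers supply (73 - 68)/1 = 5 while buyers want more, so the quantity traded is 5 at price 73.
CS goes from (1/2)(9.5714)(57.4286) = 274.8367 to 235 (computed as (135 - 73)(5) - (1/2)(6)(5)^2), a change of -39.8367.

-39.84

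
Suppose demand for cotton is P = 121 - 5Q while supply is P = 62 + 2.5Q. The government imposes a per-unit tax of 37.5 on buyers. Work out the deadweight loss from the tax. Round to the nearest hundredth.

Without the tax, 121 - 5Q = 62 + 2.5Q so Q* = 7.8667 and P* = 81.6667.
A tax on buyers shifts demand down by 37.5: (121 - 37.5) - 5Q = 62 + 2.5Q, so Q_t = 2.8667. Buyers pay P_b = 106.6667; sellers receive P_s = P_b - 37.5 = 69.1667.
The welfare triangle lost has base Q* - Q_t = 5 and height t = 37.5, so DWL = (1/2)(5)(37.5) = 93.75.

93.75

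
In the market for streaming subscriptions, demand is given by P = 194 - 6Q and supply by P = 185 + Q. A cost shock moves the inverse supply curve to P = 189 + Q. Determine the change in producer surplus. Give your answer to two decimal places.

-0.57

Initial equilibrium: Q_0 = 1.2857, P_0 = 186.2857; CS_0 = (1/2)(1.2857)(7.7143) = 4.9592, PS_0 = (1/2)(1.2857)(1.2857) = 0.8265.
New equilibrium: 194 - 6Q = 189 + Q gives Q_1 = 0.7143, P_1 = 189.7143; CS_1 = 1.5306, PS_1 = 0.2551.
Change in producer surplus = 0.2551 - 0.8265 = -0.5714.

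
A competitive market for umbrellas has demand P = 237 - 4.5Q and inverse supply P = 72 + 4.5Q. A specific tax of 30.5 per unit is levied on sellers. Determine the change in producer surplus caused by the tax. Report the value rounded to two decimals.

-253.74

Without the tax, 237 - 4.5Q = 72 + 4.5Q so Q* = 18.3333 and P* = 154.5.
With the tax, sellers need 30.5 more per unit: 237 - 4.5Q = 72 + 4.5Q + 30.5, so Q_t = 14.9444. Buyers pay P_b = 169.75; sellers receive P_s = P_b - 30.5 = 139.25.
Producers lose the trapezoid between P_s and P* out to Q_t plus the triangle from Q_t to Q*: change in PS = 502.5069 - 756.25 = -253.7431.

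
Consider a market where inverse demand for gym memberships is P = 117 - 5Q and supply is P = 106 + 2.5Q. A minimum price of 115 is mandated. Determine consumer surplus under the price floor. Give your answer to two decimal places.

Without the control, 117 - 5Q = 106 + 2.5Q so Q* = 1.4667 and P* = 109.6667.
At P = 115, buyers demand (117 - 115)/5 = 0.4 while sellers would supply more, so the quantity traded is 0.4 at price 115.
CS is the triangle under demand above 115: (1/2)(0.4)(117 - 115) = 0.4.

0.40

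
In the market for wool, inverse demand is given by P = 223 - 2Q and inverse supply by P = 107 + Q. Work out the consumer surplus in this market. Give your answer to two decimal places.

1495.11

Setting demand equal to supply, 116 = 3Q, so Q* = 38.6667 and P* = 145.6667.
The demand choke price is 223, so CS = (1/2)(Q*)(223 - P*) = (1/2)(38.6667)(77.3333) = 1495.1111.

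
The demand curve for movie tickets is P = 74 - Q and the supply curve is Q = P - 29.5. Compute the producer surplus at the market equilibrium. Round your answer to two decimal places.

Rewriting supply in inverse form: P = 29.5 + Q.
Setting demand equal to supply, 44.5 = 2Q, so Q* = 22.25 and P* = 51.75.
The supply curve's price intercept is 29.5, so PS = (1/2)(Q*)(P* - 29.5) = (1/2)(22.25)(22.25) = 247.5312.

247.53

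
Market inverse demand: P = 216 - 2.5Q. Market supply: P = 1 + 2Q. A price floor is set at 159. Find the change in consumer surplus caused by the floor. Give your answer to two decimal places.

-2203.60

Without the control, 216 - 2.5Q = 1 + 2Q so Q* = 47.7778 and P* = 96.5556.
At P = 159, buyers demand (216 - 159)/2.5 = 22.8 while sellers would supply more, so the quantity traded is 22.8 at price 159.
CS goes from (1/2)(47.7778)(119.4444) = 2853.3951 to 649.8 (computed as (216 - 159)(22.8) - (1/2)(2.5)(22.8)^2), a change of -2203.5951.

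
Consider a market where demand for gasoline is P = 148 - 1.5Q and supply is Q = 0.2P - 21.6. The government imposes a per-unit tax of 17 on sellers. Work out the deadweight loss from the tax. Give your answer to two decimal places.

22.23

Rewriting supply in inverse form: P = 108 + 5Q.
Without the tax, 148 - 1.5Q = 108 + 5Q so Q* = 6.1538 and P* = 138.7692.
With the tax, sellers need 17 more per unit: 148 - 1.5Q = 108 + 5Q + 17, so Q_t = 3.5385. Buyers pay P_b = 142.6923; sellers receive P_s = P_b - 17 = 125.6923.
Deadweight loss is the triangle between the curves from Q_t to Q*: (1/2)(6.1538 - 3.5385)(17) = 22.2308.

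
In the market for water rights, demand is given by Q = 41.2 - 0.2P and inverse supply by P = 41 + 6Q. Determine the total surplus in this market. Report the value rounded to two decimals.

Rewriting demand in inverse form: P = 206 - 5Q.
Setting demand equal to supply, 165 = 11Q, so Q* = 15 and P* = 131.
Total surplus is the full triangle between the curves from 0 to Q*: (1/2)(15)(206 - 41) = 1237.5.

1237.50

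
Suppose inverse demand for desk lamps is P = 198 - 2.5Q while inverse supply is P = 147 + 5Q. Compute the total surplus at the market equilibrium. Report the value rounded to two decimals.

173.40

Set 198 - 2.5Q = 147 + 5Q, which gives 51 = 7.5Q, so Q* = 6.8 and P* = 198 - 2.5(6.8) = 181.
CS = (1/2)(6.8)(17) = 57.8 and PS = (1/2)(6.8)(34) = 115.6, so total surplus = 173.4.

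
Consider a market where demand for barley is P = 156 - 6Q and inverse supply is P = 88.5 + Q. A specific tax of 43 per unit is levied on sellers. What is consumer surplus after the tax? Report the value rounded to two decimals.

36.75

Without the tax, 156 - 6Q = 88.5 + Q so Q* = 9.6429 and P* = 98.1429.
A tax on sellers shifts supply up by 43: 156 - 6Q = 88.5 + Q + 43, so Q_t = 3.5. Buyers pay P_b = 135; sellers receive P_s = P_b - 43 = 92.
CS = (1/2)(Q_t)(156 - P_b) = (1/2)(3.5)(21) = 36.75.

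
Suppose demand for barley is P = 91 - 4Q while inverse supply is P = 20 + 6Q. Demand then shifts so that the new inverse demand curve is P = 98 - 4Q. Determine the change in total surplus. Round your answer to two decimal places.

Initial equilibrium: Q_0 = 7.1, P_0 = 62.6; CS_0 = (1/2)(7.1)(28.4) = 100.82, PS_0 = (1/2)(7.1)(42.6) = 151.23.
New equilibrium: 98 - 4Q = 20 + 6Q gives Q_1 = 7.8, P_1 = 66.8; CS_1 = 121.68, PS_1 = 182.52.
Change in total surplus = (121.68 + 182.52) - (100.82 + 151.23) = 52.15.

52.15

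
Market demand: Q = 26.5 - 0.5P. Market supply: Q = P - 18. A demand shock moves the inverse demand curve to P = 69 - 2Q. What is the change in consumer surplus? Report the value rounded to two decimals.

152.89

Rewriting demand in inverse form: P = 53 - 2Q.
Rewriting supply in inverse form: P = 18 + Q.
Initial equilibrium: Q_0 = 11.6667, P_0 = 29.6667; CS_0 = (1/2)(11.6667)(23.3333) = 136.1111, PS_0 = (1/2)(11.6667)(11.6667) = 68.0556.
New equilibrium: 69 - 2Q = 18 + Q gives Q_1 = 17, P_1 = 35; CS_1 = 289, PS_1 = 144.5.
Change in consumer surplus = 289 - 136.1111 = 152.8889.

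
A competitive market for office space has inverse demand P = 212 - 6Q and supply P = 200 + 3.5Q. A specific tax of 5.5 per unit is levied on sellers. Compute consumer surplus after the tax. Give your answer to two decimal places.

1.40

Without the tax, 212 - 6Q = 200 + 3.5Q so Q* = 1.2632 and P* = 204.4211.
With the tax, sellers need 5.5 more per unit: 212 - 6Q = 200 + 3.5Q + 5.5, so Q_t = 0.6842. Buyers pay P_b = 207.8947; sellers receive P_s = P_b - 5.5 = 202.3947.
CS = (1/2)(Q_t)(212 - P_b) = (1/2)(0.6842)(4.1053) = 1.4044.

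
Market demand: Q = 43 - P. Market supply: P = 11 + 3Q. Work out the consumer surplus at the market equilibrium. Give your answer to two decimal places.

Rewriting demand in inverse form: P = 43 - Q.
Equilibrium: 43 - Q = 11 + 3Q, so Q* = 8 and P* = 35.
The demand choke price is 43, so CS = (1/2)(Q*)(43 - P*) = (1/2)(8)(8) = 32.

32.00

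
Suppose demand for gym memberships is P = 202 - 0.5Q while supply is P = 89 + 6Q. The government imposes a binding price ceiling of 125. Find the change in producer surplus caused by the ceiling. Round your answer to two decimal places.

Without the control, 202 - 0.5Q = 89 + 6Q so Q* = 17.3846 and P* = 193.3077.
At the ceiling price 125, quantity supplied is (125 - 89)/6 = 6; supply is the short side, so Q = 6 trades at P = 125.
PS goes from (1/2)(17.3846)(104.3077) = 906.6746 to 108 (computed as (125 - 89)(6) - (1/2)(6)(6)^2), a change of -798.6746.

-798.67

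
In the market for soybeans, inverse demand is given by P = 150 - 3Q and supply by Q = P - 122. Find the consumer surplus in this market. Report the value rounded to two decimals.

73.50

Rewriting supply in inverse form: P = 122 + Q.
Set 150 - 3Q = 122 + Q, which gives 28 = 4Q, so Q* = 7 and P* = 150 - 3(7) = 129.
The demand choke price is 150, so CS = (1/2)(Q*)(150 - P*) = (1/2)(7)(21) = 73.5.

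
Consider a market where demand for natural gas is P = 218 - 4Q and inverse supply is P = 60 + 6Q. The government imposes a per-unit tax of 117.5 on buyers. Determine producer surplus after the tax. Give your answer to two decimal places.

Without the tax, 218 - 4Q = 60 + 6Q so Q* = 15.8 and P* = 154.8.
With the tax, buyers' net willingness to pay falls by 117.5: (218 - 117.5) - 4Q = 60 + 6Q, so Q_t = 4.05. Buyers pay P_b = 201.8; sellers receive P_s = P_b - 117.5 = 84.3.
PS = (1/2)(Q_t)(P_s - 60) = (1/2)(4.05)(24.3) = 49.2075.

49.21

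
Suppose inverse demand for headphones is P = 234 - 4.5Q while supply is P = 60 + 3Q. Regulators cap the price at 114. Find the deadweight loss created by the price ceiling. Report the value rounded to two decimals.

Without the control, 234 - 4.5Q = 60 + 3Q so Q* = 23.2 and P* = 129.6.
At P = 114, sellers supply (114 - 60)/3 = 18 while buyers want more, so the quantity traded is 18 at price 114.
The lost-trades triangle has base Q* - 18 = 5.2 and height equal to the gap between the curves at Q = 18, which is 153 - 114 = 39. DWL = (1/2)(5.2)(39) = 101.4.

101.40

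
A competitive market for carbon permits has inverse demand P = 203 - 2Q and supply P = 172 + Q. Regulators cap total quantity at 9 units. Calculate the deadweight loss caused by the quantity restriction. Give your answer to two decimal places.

Without the quota, 203 - 2Q = 172 + Q gives Q* = 10.3333.
At Q = 9 the demand price is 203 - 2(9) = 185 and the supply price is 172 + (9) = 181.
Deadweight loss is the triangle between the curves from 9 to 10.3333: (1/2)(185 - 181)(10.3333 - 9) = 2.6667.

2.67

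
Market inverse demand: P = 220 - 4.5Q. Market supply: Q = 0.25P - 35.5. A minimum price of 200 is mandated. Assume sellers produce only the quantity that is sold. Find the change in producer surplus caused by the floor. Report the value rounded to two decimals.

Rewriting supply in inverse form: P = 142 + 4Q.
Without the control, 220 - 4.5Q = 142 + 4Q so Q* = 9.1765 and P* = 178.7059.
At the floor price 200, quantity demanded is (220 - 200)/4.5 = 4.4444; demand is the short side, so Q = 4.4444 trades at P = 200.
PS goes from (1/2)(9.1765)(36.7059) = 168.4152 to 218.2716 (computed as (200 - 142)(4.4444) - (1/2)(4)(4.4444)^2), a change of 49.8564.

49.86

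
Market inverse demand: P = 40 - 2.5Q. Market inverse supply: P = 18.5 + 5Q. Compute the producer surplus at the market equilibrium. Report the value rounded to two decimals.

20.54

Equilibrium: 40 - 2.5Q = 18.5 + 5Q, so Q* = 2.8667 and P* = 32.8333.
PS is the area between P* and the supply curve from 0 to Q*: (1/2)(2.8667)(14.3333) = 20.5444.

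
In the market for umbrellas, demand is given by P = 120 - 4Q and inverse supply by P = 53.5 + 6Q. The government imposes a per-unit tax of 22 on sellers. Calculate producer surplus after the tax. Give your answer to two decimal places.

Pre-tax equilibrium: 120 - 4Q = 53.5 + 6Q gives Q* = 6.65, P* = 93.4.
A tax on sellers shifts supply up by 22: 120 - 4Q = 53.5 + 6Q + 22, so Q_t = 4.45. Buyers pay P_b = 102.2; sellers receive P_s = P_b - 22 = 80.2.
Producer surplus is the triangle above supply below P_s: (1/2)(4.45)(80.2 - 53.5) = 59.4075.

59.41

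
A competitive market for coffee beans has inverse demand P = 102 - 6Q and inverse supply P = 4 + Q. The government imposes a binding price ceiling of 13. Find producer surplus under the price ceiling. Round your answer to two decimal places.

40.50

Without the control, 102 - 6Q = 4 + Q so Q* = 14 and P* = 18.
At P = 13, sellers supply (13 - 4)/1 = 9 while buyers want more, so the quantity traded is 9 at price 13.
PS is the triangle above supply below 13: (1/2)(9)(13 - 4) = 40.5.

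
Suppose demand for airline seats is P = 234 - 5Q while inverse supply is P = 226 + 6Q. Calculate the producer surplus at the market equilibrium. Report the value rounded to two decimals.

1.59

Set 234 - 5Q = 226 + 6Q, which gives 8 = 11Q, so Q* = 0.7273 and P* = 234 - 5(0.7273) = 230.3636.
The supply curve's price intercept is 226, so PS = (1/2)(Q*)(P* - 226) = (1/2)(0.7273)(4.3636) = 1.5868.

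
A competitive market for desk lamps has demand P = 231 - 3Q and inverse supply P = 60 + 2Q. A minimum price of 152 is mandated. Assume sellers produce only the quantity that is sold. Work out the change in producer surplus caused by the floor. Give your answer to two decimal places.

Free-market equilibrium: 231 - 3Q = 60 + 2Q gives Q* = 34.2, P* = 128.4.
At P = 152, buyers demand (231 - 152)/3 = 26.3333 while sellers would supply more, so the quantity traded is 26.3333 at price 152.
PS goes from (1/2)(34.2)(68.4) = 1169.64 to 1729.2222 (computed as (152 - 60)(26.3333) - (1/2)(2)(26.3333)^2), a change of 559.5822.

559.58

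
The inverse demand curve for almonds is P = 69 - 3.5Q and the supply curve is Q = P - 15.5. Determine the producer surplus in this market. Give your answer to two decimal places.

70.67

Rewriting supply in inverse form: P = 15.5 + Q.
Equilibrium: 69 - 3.5Q = 15.5 + Q, so Q* = 11.8889 and P* = 27.3889.
The supply curve's price intercept is 15.5, so PS = (1/2)(Q*)(P* - 15.5) = (1/2)(11.8889)(11.8889) = 70.6728.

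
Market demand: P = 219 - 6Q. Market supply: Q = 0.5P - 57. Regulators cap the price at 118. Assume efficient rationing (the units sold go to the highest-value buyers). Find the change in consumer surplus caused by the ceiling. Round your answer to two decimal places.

-326.80

Rewriting supply in inverse form: P = 114 + 2Q.
Without the control, 219 - 6Q = 114 + 2Q so Q* = 13.125 and P* = 140.25.
At P = 118, sellers supply (118 - 114)/2 = 2 while buyers want more, so the quantity traded is 2 at price 118.
CS goes from (1/2)(13.125)(78.75) = 516.7969 to 190 (computed as (219 - 118)(2) - (1/2)(6)(2)^2), a change of -326.7969.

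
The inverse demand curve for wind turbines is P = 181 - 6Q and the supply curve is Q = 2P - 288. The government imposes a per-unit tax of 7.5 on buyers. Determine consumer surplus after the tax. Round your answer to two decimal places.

Rewriting supply in inverse form: P = 144 + 0.5Q.
Pre-tax equilibrium: 181 - 6Q = 144 + 0.5Q gives Q* = 5.6923, P* = 146.8462.
With the tax, buyers' net willingness to pay falls by 7.5: (181 - 7.5) - 6Q = 144 + 0.5Q, so Q_t = 4.5385. Buyers pay P_b = 153.7692; sellers receive P_s = P_b - 7.5 = 146.2692.
Consumer surplus is the triangle under demand above P_b: (1/2)(4.5385)(181 - 153.7692) = 61.7929.

61.79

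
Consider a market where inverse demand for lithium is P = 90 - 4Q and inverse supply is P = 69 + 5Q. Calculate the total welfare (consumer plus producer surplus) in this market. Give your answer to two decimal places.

24.50

Set 90 - 4Q = 69 + 5Q, which gives 21 = 9Q, so Q* = 2.3333 and P* = 90 - 4(2.3333) = 80.6667.
Total surplus is the full triangle between the curves from 0 to Q*: (1/2)(2.3333)(90 - 69) = 24.5.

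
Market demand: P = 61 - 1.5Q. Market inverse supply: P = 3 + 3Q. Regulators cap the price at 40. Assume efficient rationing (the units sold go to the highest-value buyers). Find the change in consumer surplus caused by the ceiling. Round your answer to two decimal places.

20.32

Free-market equilibrium: 61 - 1.5Q = 3 + 3Q gives Q* = 12.8889, P* = 41.6667.
At P = 40, sellers supply (40 - 3)/3 = 12.3333 while buyers want more, so the quantity traded is 12.3333 at price 40.
CS goes from (1/2)(12.8889)(19.3333) = 124.5926 to 144.9167 (computed as (61 - 40)(12.3333) - (1/2)(1.5)(12.3333)^2), a change of 20.3241.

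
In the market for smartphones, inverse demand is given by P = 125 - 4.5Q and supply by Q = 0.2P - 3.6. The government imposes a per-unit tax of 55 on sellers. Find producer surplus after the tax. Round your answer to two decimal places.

Rewriting supply in inverse form: P = 18 + 5Q.
Pre-tax equilibrium: 125 - 4.5Q = 18 + 5Q gives Q* = 11.2632, P* = 74.3158.
A tax on sellers shifts supply up by 55: 125 - 4.5Q = 18 + 5Q + 55, so Q_t = 5.4737. Buyers pay P_b = 100.3684; sellers receive P_s = P_b - 55 = 45.3684.
Producer surplus is the triangle above supply below P_s: (1/2)(5.4737)(45.3684 - 18) = 74.903.

74.90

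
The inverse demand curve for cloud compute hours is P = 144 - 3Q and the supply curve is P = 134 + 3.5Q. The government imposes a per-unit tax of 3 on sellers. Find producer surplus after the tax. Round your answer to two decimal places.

Without the tax, 144 - 3Q = 134 + 3.5Q so Q* = 1.5385 and P* = 139.3846.
With the tax, sellers need 3 more per unit: 144 - 3Q = 134 + 3.5Q + 3, so Q_t = 1.0769. Buyers pay P_b = 140.7692; sellers receive P_s = P_b - 3 = 137.7692.
PS = (1/2)(Q_t)(P_s - 134) = (1/2)(1.0769)(3.7692) = 2.0296.

2.03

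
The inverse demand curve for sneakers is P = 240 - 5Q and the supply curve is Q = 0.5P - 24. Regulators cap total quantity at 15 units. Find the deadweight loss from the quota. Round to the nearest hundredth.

Rewriting supply in inverse form: P = 48 + 2Q.
Without the quota, 240 - 5Q = 48 + 2Q gives Q* = 27.4286.
At Q = 15 the demand price is 240 - 5(15) = 165 and the supply price is 48 + 2(15) = 78.
DWL = (1/2)(gap between curves at 15) x (Q* - 15) = (1/2)(87)(12.4286) = 540.6429.

540.64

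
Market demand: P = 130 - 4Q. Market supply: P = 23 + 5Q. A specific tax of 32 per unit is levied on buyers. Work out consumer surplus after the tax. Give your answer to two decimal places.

Without the tax, 130 - 4Q = 23 + 5Q so Q* = 11.8889 and P* = 82.4444.
A tax on buyers shifts demand down by 32: (130 - 32) - 4Q = 23 + 5Q, so Q_t = 8.3333. Buyers pay P_b = 96.6667; sellers receive P_s = P_b - 32 = 64.6667.
CS = (1/2)(Q_t)(130 - P_b) = (1/2)(8.3333)(33.3333) = 138.8889.

138.89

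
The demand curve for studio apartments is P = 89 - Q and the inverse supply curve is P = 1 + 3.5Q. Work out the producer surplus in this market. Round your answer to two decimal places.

Setting demand equal to supply, 88 = 4.5Q, so Q* = 19.5556 and P* = 69.4444.
Producer surplus is the triangle above supply below P*: (1/2)(19.5556)(69.4444 - 1) = (1/2)(19.5556)(68.4444) = 669.2346.

669.23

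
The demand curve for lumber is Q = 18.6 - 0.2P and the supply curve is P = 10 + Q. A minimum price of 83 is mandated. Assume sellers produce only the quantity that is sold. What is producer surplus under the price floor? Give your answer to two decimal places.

144.00

Rewriting demand in inverse form: P = 93 - 5Q.
Without the control, 93 - 5Q = 10 + Q so Q* = 13.8333 and P* = 23.8333.
At P = 83, buyers demand (93 - 83)/5 = 2 while sellers would supply more, so the quantity traded is 2 at price 83.
The supply price at Q = 2 is 12. PS is the trapezoid between 83 and supply over [0, 2]: (1/2)[(83 - 10) + (83 - 12)](2) = 144.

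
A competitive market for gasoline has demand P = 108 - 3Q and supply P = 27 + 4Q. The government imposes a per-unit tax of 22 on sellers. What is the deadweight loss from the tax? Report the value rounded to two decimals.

Pre-tax equilibrium: 108 - 3Q = 27 + 4Q gives Q* = 11.5714, P* = 73.2857.
With the tax, sellers need 22 more per unit: 108 - 3Q = 27 + 4Q + 22, so Q_t = 8.4286. Buyers pay P_b = 82.7143; sellers receive P_s = P_b - 22 = 60.7143.
The welfare triangle lost has base Q* - Q_t = 3.1429 and height t = 22, so DWL = (1/2)(3.1429)(22) = 34.5714.

34.57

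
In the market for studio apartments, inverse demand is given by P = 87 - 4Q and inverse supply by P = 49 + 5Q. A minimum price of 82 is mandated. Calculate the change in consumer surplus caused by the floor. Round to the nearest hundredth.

-32.53

Without the control, 87 - 4Q = 49 + 5Q so Q* = 4.2222 and P* = 70.1111.
At P = 82, buyers demand (87 - 82)/4 = 1.25 while sellers would supply more, so the quantity traded is 1.25 at price 82.
CS goes from (1/2)(4.2222)(16.8889) = 35.6543 to 3.125 (computed as (87 - 82)(1.25) - (1/2)(4)(1.25)^2), a change of -32.5293.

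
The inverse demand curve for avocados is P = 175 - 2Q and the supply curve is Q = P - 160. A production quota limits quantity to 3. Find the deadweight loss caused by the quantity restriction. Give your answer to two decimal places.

Rewriting supply in inverse form: P = 160 + Q.
Without the quota, 175 - 2Q = 160 + Q gives Q* = 5.
At Q = 3 the demand price is 175 - 2(3) = 169 and the supply price is 160 + (3) = 163.
DWL = (1/2)(gap between curves at 3) x (Q* - 3) = (1/2)(6)(2) = 6.

6.00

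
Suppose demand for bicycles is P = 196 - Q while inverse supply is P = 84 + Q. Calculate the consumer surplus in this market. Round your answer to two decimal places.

Setting demand equal to supply, 112 = 2Q, so Q* = 56 and P* = 140.
The demand choke price is 196, so CS = (1/2)(Q*)(196 - P*) = (1/2)(56)(56) = 1568.

1568.00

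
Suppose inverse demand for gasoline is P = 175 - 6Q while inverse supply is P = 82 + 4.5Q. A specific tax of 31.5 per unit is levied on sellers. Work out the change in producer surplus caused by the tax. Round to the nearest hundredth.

-99.32

Pre-tax equilibrium: 175 - 6Q = 82 + 4.5Q gives Q* = 8.8571, P* = 121.8571.
A tax on sellers shifts supply up by 31.5: 175 - 6Q = 82 + 4.5Q + 31.5, so Q_t = 5.8571. Buyers pay P_b = 139.8571; sellers receive P_s = P_b - 31.5 = 108.3571.
PS falls from (1/2)(8.8571)(39.8571) = 176.5102 to (1/2)(5.8571)(26.3571) = 77.1888, a change of -99.3214.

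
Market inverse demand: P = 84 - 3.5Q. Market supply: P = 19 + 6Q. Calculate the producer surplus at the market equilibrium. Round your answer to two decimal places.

140.44

Set 84 - 3.5Q = 19 + 6Q, which gives 65 = 9.5Q, so Q* = 6.8421 and P* = 84 - 3.5(6.8421) = 60.0526.
The supply curve's price intercept is 19, so PS = (1/2)(Q*)(P* - 19) = (1/2)(6.8421)(41.0526) = 140.4432.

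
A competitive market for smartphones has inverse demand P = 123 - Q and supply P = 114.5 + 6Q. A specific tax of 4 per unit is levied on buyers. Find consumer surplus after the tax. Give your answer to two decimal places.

Without the tax, 123 - Q = 114.5 + 6Q so Q* = 1.2143 and P* = 121.7857.
A tax on buyers shifts demand down by 4: (123 - 4) - Q = 114.5 + 6Q, so Q_t = 0.6429. Buyers pay P_b = 122.3571; sellers receive P_s = P_b - 4 = 118.3571.
Consumer surplus is the triangle under demand above P_b: (1/2)(0.6429)(123 - 122.3571) = 0.2066.

0.21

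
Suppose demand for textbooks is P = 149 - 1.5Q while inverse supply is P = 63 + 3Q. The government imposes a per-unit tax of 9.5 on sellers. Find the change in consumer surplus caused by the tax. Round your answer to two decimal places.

Pre-tax equilibrium: 149 - 1.5Q = 63 + 3Q gives Q* = 19.1111, P* = 120.3333.
With the tax, sellers need 9.5 more per unit: 149 - 1.5Q = 63 + 3Q + 9.5, so Q_t = 17. Buyers pay P_b = 123.5; sellers receive P_s = P_b - 9.5 = 114.
CS falls from (1/2)(19.1111)(28.6667) = 273.9259 to (1/2)(17)(25.5) = 216.75, a change of -57.1759.

-57.18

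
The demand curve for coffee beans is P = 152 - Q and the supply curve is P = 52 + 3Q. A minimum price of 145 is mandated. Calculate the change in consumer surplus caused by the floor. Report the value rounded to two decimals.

-288.00

Free-market equilibrium: 152 - Q = 52 + 3Q gives Q* = 25, P* = 127.
At the floor price 145, quantity demanded is (152 - 145)/1 = 7; demand is the short side, so Q = 7 trades at P = 145.
CS goes from (1/2)(25)(25) = 312.5 to 24.5 (computed as (152 - 145)(7) - (1/2)(1)(7)^2), a change of -288.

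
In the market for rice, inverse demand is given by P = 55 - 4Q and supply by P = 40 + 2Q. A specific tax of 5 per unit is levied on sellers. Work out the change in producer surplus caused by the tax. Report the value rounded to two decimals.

Pre-tax equilibrium: 55 - 4Q = 40 + 2Q gives Q* = 2.5, P* = 45.
A tax on sellers shifts supply up by 5: 55 - 4Q = 40 + 2Q + 5, so Q_t = 1.6667. Buyers pay P_b = 48.3333; sellers receive P_s = P_b - 5 = 43.3333.
PS falls from (1/2)(2.5)(5) = 6.25 to (1/2)(1.6667)(3.3333) = 2.7778, a change of -3.4722.

-3.47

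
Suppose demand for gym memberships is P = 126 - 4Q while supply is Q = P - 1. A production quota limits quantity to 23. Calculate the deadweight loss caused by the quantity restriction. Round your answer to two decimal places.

Rewriting supply in inverse form: P = 1 + Q.
Unrestricted equilibrium: Q* = (126 - 1)/(4 + 1) = 25.
At Q = 23 the demand price is 126 - 4(23) = 34 and the supply price is 1 + (23) = 24.
Deadweight loss is the triangle between the curves from 23 to 25: (1/2)(34 - 24)(25 - 23) = 10.

10.00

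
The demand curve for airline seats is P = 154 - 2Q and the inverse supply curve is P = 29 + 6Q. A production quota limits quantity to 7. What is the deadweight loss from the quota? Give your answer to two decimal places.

Unrestricted equilibrium: Q* = (154 - 29)/(2 + 6) = 15.625.
At Q = 7 the demand price is 154 - 2(7) = 140 and the supply price is 29 + 6(7) = 71.
DWL = (1/2)(gap between curves at 7) x (Q* - 7) = (1/2)(69)(8.625) = 297.5625.

297.56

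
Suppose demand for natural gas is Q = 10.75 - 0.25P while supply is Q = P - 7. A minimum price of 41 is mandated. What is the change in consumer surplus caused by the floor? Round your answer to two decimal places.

Rewriting demand in inverse form: P = 43 - 4Q.
Rewriting supply in inverse form: P = 7 + Q.
Free-market equilibrium: 43 - 4Q = 7 + Q gives Q* = 7.2, P* = 14.2.
At the floor price 41, quantity demanded is (43 - 41)/4 = 0.5; demand is the short side, so Q = 0.5 trades at P = 41.
CS goes from (1/2)(7.2)(28.8) = 103.68 to 0.5 (computed as (43 - 41)(0.5) - (1/2)(4)(0.5)^2), a change of -103.18.

-103.18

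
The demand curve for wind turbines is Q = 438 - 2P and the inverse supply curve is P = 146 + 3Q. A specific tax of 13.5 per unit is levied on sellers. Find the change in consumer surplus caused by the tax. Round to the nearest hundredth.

Rewriting demand in inverse form: P = 219 - 0.5Q.
Pre-tax equilibrium: 219 - 0.5Q = 146 + 3Q gives Q* = 20.8571, P* = 208.5714.
With the tax, sellers need 13.5 more per unit: 219 - 0.5Q = 146 + 3Q + 13.5, so Q_t = 17. Buyers pay P_b = 210.5; sellers receive P_s = P_b - 13.5 = 197.
Consumers lose the trapezoid between P* and P_b out to Q_t plus the triangle from Q_t to Q*: change in CS = 72.25 - 108.7551 = -36.5051.

-36.51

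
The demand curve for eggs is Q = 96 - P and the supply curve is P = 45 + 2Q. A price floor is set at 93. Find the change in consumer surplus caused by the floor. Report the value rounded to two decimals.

-140.00

Rewriting demand in inverse form: P = 96 - Q.
Free-market equilibrium: 96 - Q = 45 + 2Q gives Q* = 17, P* = 79.
At the floor price 93, quantity demanded is (96 - 93)/1 = 3; demand is the short side, so Q = 3 trades at P = 93.
CS goes from (1/2)(17)(17) = 144.5 to 4.5 (computed as (96 - 93)(3) - (1/2)(1)(3)^2), a change of -140.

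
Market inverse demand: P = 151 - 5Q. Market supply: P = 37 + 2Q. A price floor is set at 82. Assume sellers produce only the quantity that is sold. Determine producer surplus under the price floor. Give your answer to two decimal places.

430.56

Without the control, 151 - 5Q = 37 + 2Q so Q* = 16.2857 and P* = 69.5714.
At P = 82, buyers demand (151 - 82)/5 = 13.8 while sellers would supply more, so the quantity traded is 13.8 at price 82.
The supply price at Q = 13.8 is 64.6. PS is the trapezoid between 82 and supply over [0, 13.8]: (1/2)[(82 - 37) + (82 - 64.6)](13.8) = 430.56.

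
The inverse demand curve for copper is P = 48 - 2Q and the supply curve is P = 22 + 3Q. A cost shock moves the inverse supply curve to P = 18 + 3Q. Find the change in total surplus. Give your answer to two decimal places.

22.40

Initial equilibrium: Q_0 = 5.2, P_0 = 37.6; CS_0 = (1/2)(5.2)(10.4) = 27.04, PS_0 = (1/2)(5.2)(15.6) = 40.56.
New equilibrium: 48 - 2Q = 18 + 3Q gives Q_1 = 6, P_1 = 36; CS_1 = 36, PS_1 = 54.
Change in total surplus = (36 + 54) - (27.04 + 40.56) = 22.4.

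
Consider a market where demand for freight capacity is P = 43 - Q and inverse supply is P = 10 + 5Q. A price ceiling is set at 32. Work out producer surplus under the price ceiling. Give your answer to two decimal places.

48.40

Without the control, 43 - Q = 10 + 5Q so Q* = 5.5 and P* = 37.5.
At P = 32, sellers supply (32 - 10)/5 = 4.4 while buyers want more, so the quantity traded is 4.4 at price 32.
PS is the triangle above supply below 32: (1/2)(4.4)(32 - 10) = 48.4.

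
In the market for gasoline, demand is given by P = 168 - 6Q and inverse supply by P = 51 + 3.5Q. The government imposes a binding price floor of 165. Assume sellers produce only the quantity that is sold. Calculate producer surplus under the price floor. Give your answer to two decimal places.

Without the control, 168 - 6Q = 51 + 3.5Q so Q* = 12.3158 and P* = 94.1053.
At P = 165, buyers demand (168 - 165)/6 = 0.5 while sellers would supply more, so the quantity traded is 0.5 at price 165.
The supply price at Q = 0.5 is 52.75. PS is the trapezoid between 165 and supply over [0, 0.5]: (1/2)[(165 - 51) + (165 - 52.75)](0.5) = 56.5625.

56.56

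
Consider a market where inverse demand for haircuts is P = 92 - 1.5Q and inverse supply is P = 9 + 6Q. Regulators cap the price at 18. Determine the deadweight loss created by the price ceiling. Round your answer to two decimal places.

343.20

Free-market equilibrium: 92 - 1.5Q = 9 + 6Q gives Q* = 11.0667, P* = 75.4.
At the ceiling price 18, quantity supplied is (18 - 9)/6 = 1.5; supply is the short side, so Q = 1.5 trades at P = 18.
The lost-trades triangle has base Q* - 1.5 = 9.5667 and height equal to the gap between the curves at Q = 1.5, which is 89.75 - 18 = 71.75. DWL = (1/2)(9.5667)(71.75) = 343.2042.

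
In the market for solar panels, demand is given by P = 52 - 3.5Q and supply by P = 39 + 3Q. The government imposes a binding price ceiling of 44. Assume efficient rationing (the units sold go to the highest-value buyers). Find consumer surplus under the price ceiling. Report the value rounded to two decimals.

8.47

Free-market equilibrium: 52 - 3.5Q = 39 + 3Q gives Q* = 2, P* = 45.
At the ceiling price 44, quantity supplied is (44 - 39)/3 = 1.6667; supply is the short side, so Q = 1.6667 trades at P = 44.
The demand price at Q = 1.6667 is 46.1667. CS is the trapezoid between demand and 44 over [0, 1.6667]: (1/2)[(52 - 44) + (46.1667 - 44)](1.6667) = 8.4722.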